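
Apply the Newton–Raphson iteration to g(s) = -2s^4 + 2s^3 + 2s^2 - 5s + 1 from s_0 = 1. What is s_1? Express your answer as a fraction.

1/3

g'(s) = -8s^3 + 6s^2 + 4s - 5.
g(1) = -2, g'(1) = -3, so s_1 = 1 - (-2)/(-3) = 1/3.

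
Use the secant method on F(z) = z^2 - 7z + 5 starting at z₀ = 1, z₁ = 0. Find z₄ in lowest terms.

F(1) = -1, F(0) = 5. z₂ = 0 - 5·(0 - 1)/(5 - (-1)) = 5/6.
F(0) = 5, F(5/6) = -5/36. z₃ = (5/6) - (-5/36)·((5/6) - 0)/((-5/36) - 5) = 30/37.
F(5/6) = -5/36, F(30/37) = -25/1369. z₄ = (30/37) - (-25/1369)·((30/37) - (5/6))/((-25/1369) - (-5/36)) = 960/1189.

960/1189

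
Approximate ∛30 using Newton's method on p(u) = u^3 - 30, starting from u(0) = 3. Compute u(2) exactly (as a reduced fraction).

32887/10584

p'(u) = 3u^2.
p(3) = -3, p'(3) = 27, so u(1) = 3 - (-3)/27 = 28/9.
p(28/9) = 82/729, p'(28/9) = 784/27, so u(2) = (28/9) - (82/729)/(784/27) = 32887/10584.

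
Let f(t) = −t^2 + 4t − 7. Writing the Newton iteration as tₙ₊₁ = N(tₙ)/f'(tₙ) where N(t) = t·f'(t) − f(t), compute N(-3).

f'(t) = −2t + 4.
N(t) = t·f'(t) − f(t) = t·(−2t + 4) − (−t^2 + 4t − 7) = −t^2 + 7.
N(-3) = −2.

−2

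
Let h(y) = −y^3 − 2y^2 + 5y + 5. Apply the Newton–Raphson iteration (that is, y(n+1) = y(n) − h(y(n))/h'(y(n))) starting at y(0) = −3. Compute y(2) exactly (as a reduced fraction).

−17681/5715

h'(y) = −3y^2 − 4y + 5.
h(−3) = −1, h'(−3) = −10, so y(1) = (−3) − (−1)/(−10) = −31/10.
h(−31/10) = 71/1000, h'(−31/10) = −1143/100, so y(2) = (−31/10) − (71/1000)/(−1143/100) = −17681/5715.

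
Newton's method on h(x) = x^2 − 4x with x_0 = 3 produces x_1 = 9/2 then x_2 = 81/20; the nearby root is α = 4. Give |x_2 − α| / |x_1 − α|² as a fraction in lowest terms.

x_1 − α = 9/2 − 4 = 1/2, so |x_1 − α| = 1/2.
x_2 − α = 81/20 − 4 = 1/20, so |x_2 − α| = 1/20.
|x_1 − α|² = 1/4.
Ratio = (1/20) / (1/4) = 1/5.

1/5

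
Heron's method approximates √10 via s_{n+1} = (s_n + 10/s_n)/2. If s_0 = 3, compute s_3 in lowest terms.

1039681/328776

s_1 = (3 + 10/3)/2 = 19/6.
s_2 = (19/6 + 10/(19/6))/2 = 721/228.
s_3 = (721/228 + 10/(721/228))/2 = 1039681/328776.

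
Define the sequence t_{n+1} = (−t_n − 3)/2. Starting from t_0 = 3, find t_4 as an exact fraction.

t_1 = (−3 − 3)/2 = −3.
t_2 = (−(−3) − 3)/2 = 0.
t_3 = (−0 − 3)/2 = −3/2.
t_4 = (−(−3/2) − 3)/2 = −3/4.

−3/4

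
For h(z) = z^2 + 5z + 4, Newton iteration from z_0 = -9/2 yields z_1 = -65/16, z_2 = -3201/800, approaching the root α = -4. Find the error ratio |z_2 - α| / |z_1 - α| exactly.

1/50

z_1 - α = -65/16 - (-4) = -65/16 + 4 = -1/16, so |z_1 - α| = 1/16.
z_2 - α = -3201/800 - (-4) = -3201/800 + 4 = -1/800, so |z_2 - α| = 1/800.
Ratio = (1/800) / (1/16) = 1/50.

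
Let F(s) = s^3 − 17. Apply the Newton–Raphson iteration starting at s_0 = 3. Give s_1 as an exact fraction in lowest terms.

71/27

F'(s) = 3s^2.
F(3) = 10, F'(3) = 27, so s_1 = 3 − 10/27 = 71/27.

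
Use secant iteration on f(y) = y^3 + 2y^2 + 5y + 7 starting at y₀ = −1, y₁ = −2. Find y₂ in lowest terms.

f(−1) = 3, f(−2) = −3. y₂ = (−2) − (−3)·((−2) − (−1))/((−3) − 3) = −3/2.

−3/2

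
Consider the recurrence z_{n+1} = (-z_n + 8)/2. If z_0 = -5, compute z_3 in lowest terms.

z_1 = (-(-5) + 8)/2 = 13/2.
z_2 = (-(13/2) + 8)/2 = 3/4.
z_3 = (-(3/4) + 8)/2 = 29/8.

29/8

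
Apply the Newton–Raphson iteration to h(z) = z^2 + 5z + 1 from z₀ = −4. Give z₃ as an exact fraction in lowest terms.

−551/115

h'(z) = 2z + 5.
h(−4) = −3, h'(−4) = −3, so z₁ = (−4) − (−3)/(−3) = −5.
h(−5) = 1, h'(−5) = −5, so z₂ = (−5) − 1/(−5) = −24/5.
h(−24/5) = 1/25, h'(−24/5) = −23/5, so z₃ = (−24/5) − (1/25)/(−23/5) = −551/115.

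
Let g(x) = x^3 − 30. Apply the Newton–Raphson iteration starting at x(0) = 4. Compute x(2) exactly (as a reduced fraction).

g'(x) = 3x^2.
g(4) = 34, g'(4) = 48, so x(1) = 4 − 34/48 = 79/24.
g(79/24) = 78319/13824, g'(79/24) = 6241/192, so x(2) = (79/24) − (78319/13824)/(6241/192) = 700399/224676.

700399/224676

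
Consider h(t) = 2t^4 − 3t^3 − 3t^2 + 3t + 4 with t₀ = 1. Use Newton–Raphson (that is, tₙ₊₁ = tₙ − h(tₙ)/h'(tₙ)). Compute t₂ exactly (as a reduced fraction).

h'(t) = 8t^3 − 9t^2 − 6t + 3.
h(1) = 3, h'(1) = −4, so t₁ = 1 − 3/(−4) = 7/4.
h(7/4) = 351/128, h'(7/4) = 125/16, so t₂ = (7/4) − (351/128)/(125/16) = 1399/1000.

1399/1000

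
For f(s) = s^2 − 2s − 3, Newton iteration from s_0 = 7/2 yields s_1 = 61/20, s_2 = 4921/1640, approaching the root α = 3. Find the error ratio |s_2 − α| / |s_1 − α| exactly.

1/82

s_1 − α = 61/20 − 3 = 1/20, so |s_1 − α| = 1/20.
s_2 − α = 4921/1640 − 3 = 1/1640, so |s_2 − α| = 1/1640.
Ratio = (1/1640) / (1/20) = 1/82.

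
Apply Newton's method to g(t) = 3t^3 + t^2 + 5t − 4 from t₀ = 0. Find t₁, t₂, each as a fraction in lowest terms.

t₁ = 4/5, t₂ = 964/1545

g'(t) = 9t^2 + 2t + 5.
g(0) = −4, g'(0) = 5, so t₁ = 0 − (−4)/5 = 4/5.
g(4/5) = 272/125, g'(4/5) = 309/25, so t₂ = (4/5) − (272/125)/(309/25) = 964/1545.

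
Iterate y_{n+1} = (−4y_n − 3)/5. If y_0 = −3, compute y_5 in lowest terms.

y_1 = (−4·(−3) − 3)/5 = 9/5.
y_2 = (−4·(9/5) − 3)/5 = −51/25.
y_3 = (−4·(−51/25) − 3)/5 = 129/125.
y_4 = (−4·(129/125) − 3)/5 = −891/625.
y_5 = (−4·(−891/625) − 3)/5 = 1689/3125.

1689/3125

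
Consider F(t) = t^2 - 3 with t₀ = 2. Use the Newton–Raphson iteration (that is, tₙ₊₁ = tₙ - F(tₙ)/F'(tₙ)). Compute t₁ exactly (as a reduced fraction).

7/4

F'(t) = 2t.
F(2) = 1, F'(2) = 4, so t₁ = 2 - 1/4 = 7/4.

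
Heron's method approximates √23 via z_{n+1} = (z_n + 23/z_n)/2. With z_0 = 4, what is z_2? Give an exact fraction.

z_1 = (4 + 23/4)/2 = 39/8.
z_2 = (39/8 + 23/(39/8))/2 = 2993/624.

2993/624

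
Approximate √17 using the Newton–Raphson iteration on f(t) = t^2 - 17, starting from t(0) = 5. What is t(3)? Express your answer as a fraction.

187457/45465

f'(t) = 2t.
f(5) = 8, f'(5) = 10, so t(1) = 5 - 8/10 = 21/5.
f(21/5) = 16/25, f'(21/5) = 42/5, so t(2) = (21/5) - (16/25)/(42/5) = 433/105.
f(433/105) = 64/11025, f'(433/105) = 866/105, so t(3) = (433/105) - (64/11025)/(866/105) = 187457/45465.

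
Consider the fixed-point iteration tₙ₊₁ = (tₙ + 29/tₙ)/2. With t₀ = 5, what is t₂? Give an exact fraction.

727/135

t₁ = (5 + 29/5)/2 = 27/5.
t₂ = (27/5 + 29/(27/5))/2 = 727/135.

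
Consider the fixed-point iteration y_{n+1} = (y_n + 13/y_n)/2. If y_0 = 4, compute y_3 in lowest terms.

5597777/1552544

y_1 = (4 + 13/4)/2 = 29/8.
y_2 = (29/8 + 13/(29/8))/2 = 1673/464.
y_3 = (1673/464 + 13/(1673/464))/2 = 5597777/1552544.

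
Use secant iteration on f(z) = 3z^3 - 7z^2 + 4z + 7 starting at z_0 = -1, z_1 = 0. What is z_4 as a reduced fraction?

f(-1) = -7, f(0) = 7. z_2 = 0 - 7·(0 - (-1))/(7 - (-7)) = -1/2.
f(0) = 7, f(-1/2) = 23/8. z_3 = (-1/2) - (23/8)·((-1/2) - 0)/((23/8) - 7) = -28/33.
f(-1/2) = 23/8, f(-28/33) = -4347/1331. z_4 = (-28/33) - (-4347/1331)·((-28/33) - (-1/2))/((-4347/1331) - (23/8)) = -5656/8529.

-5656/8529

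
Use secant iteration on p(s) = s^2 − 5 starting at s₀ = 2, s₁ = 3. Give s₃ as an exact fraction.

p(2) = −1, p(3) = 4. s₂ = 3 − 4·(3 − 2)/(4 − (−1)) = 11/5.
p(3) = 4, p(11/5) = −4/25. s₃ = (11/5) − (−4/25)·((11/5) − 3)/((−4/25) − 4) = 29/13.

29/13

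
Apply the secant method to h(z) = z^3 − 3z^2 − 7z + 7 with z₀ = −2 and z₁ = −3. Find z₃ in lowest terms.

h(−2) = 1, h(−3) = −26. z₂ = (−3) − (−26)·((−3) − (−2))/((−26) − 1) = −55/27.
h(−3) = −26, h(−55/27) = 7046/19683. z₃ = (−55/27) − (7046/19683)·((−55/27) − (−3))/((7046/19683) − (−26)) = −20454/9977.

−20454/9977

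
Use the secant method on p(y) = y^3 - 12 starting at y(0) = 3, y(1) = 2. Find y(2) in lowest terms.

42/19

p(3) = 15, p(2) = -4. y(2) = 2 - (-4)·(2 - 3)/((-4) - 15) = 42/19.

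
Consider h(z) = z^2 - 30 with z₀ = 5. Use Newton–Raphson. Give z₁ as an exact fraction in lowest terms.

11/2

h'(z) = 2z.
h(5) = -5, h'(5) = 10, so z₁ = 5 - (-5)/10 = 11/2.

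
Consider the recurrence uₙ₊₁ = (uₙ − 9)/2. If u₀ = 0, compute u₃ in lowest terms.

−63/8

u₁ = (0 − 9)/2 = −9/2.
u₂ = ((−9/2) − 9)/2 = −27/4.
u₃ = ((−27/4) − 9)/2 = −63/8.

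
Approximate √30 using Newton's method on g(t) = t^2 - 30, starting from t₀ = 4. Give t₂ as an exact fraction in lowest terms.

1009/184

g'(t) = 2t.
g(4) = -14, g'(4) = 8, so t₁ = 4 - (-14)/8 = 23/4.
g(23/4) = 49/16, g'(23/4) = 23/2, so t₂ = (23/4) - (49/16)/(23/2) = 1009/184.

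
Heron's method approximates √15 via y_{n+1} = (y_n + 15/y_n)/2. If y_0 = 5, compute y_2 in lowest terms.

y_1 = (5 + 15/5)/2 = 4.
y_2 = (4 + 15/4)/2 = 31/8.

31/8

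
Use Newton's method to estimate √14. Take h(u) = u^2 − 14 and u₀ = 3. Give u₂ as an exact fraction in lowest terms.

h'(u) = 2u.
h(3) = −5, h'(3) = 6, so u₁ = 3 − (−5)/6 = 23/6.
h(23/6) = 25/36, h'(23/6) = 23/3, so u₂ = (23/6) − (25/36)/(23/3) = 1033/276.

1033/276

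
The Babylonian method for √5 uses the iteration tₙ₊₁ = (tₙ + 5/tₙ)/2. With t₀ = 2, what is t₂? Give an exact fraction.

161/72

t₁ = (2 + 5/2)/2 = 9/4.
t₂ = (9/4 + 5/(9/4))/2 = 161/72.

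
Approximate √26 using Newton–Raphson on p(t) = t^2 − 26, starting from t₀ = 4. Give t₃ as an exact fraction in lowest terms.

p'(t) = 2t.
p(4) = −10, p'(4) = 8, so t₁ = 4 − (−10)/8 = 21/4.
p(21/4) = 25/16, p'(21/4) = 21/2, so t₂ = (21/4) − (25/16)/(21/2) = 857/168.
p(857/168) = 625/28224, p'(857/168) = 857/84, so t₃ = (857/168) − (625/28224)/(857/84) = 1468273/287952.

1468273/287952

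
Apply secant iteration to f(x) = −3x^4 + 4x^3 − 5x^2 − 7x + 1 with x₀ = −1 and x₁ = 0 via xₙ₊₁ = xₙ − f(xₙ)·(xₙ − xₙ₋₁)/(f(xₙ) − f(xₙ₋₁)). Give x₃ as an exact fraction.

f(−1) = −4, f(0) = 1. x₂ = 0 − 1·(0 − (−1))/(1 − (−4)) = −1/5.
f(0) = 1, f(−1/5) = 1352/625. x₃ = (−1/5) − (1352/625)·((−1/5) − 0)/((1352/625) − 1) = 125/727.

125/727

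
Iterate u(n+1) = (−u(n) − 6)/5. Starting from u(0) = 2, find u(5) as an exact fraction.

−3128/3125

u(1) = (−2 − 6)/5 = −8/5.
u(2) = (−(−8/5) − 6)/5 = −22/25.
u(3) = (−(−22/25) − 6)/5 = −128/125.
u(4) = (−(−128/125) − 6)/5 = −622/625.
u(5) = (−(−622/625) − 6)/5 = −3128/3125.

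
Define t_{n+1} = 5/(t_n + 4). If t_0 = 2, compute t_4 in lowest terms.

t_1 = 5/(2 + 4) = 5/6.
t_2 = 5/(5/6 + 4) = 30/29.
t_3 = 5/(30/29 + 4) = 145/146.
t_4 = 5/(145/146 + 4) = 730/729.

730/729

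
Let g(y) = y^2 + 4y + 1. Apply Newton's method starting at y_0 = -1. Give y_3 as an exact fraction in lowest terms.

-15/56

g'(y) = 2y + 4.
g(-1) = -2, g'(-1) = 2, so y_1 = (-1) - (-2)/2 = 0.
g(0) = 1, g'(0) = 4, so y_2 = 0 - 1/4 = -1/4.
g(-1/4) = 1/16, g'(-1/4) = 7/2, so y_3 = (-1/4) - (1/16)/(7/2) = -15/56.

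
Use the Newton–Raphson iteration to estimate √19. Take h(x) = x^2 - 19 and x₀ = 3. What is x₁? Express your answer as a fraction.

h'(x) = 2x.
h(3) = -10, h'(3) = 6, so x₁ = 3 - (-10)/6 = 14/3.

14/3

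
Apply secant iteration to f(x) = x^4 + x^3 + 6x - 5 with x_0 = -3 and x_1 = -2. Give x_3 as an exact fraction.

-2933218/1178609

f(-3) = 31, f(-2) = -9. x_2 = (-2) - (-9)·((-2) - (-3))/((-9) - 31) = -89/40.
f(-2) = -9, f(-89/40) = -12432519/2560000. x_3 = (-89/40) - (-12432519/2560000)·((-89/40) - (-2))/((-12432519/2560000) - (-9)) = -2933218/1178609.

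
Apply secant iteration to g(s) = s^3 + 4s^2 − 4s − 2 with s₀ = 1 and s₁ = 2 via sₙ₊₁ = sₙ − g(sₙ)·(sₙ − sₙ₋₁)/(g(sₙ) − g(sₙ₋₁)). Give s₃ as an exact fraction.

1921/1748

g(1) = −1, g(2) = 14. s₂ = 2 − 14·(2 − 1)/(14 − (−1)) = 16/15.
g(2) = 14, g(16/15) = −1694/3375. s₃ = (16/15) − (−1694/3375)·((16/15) − 2)/((−1694/3375) − 14) = 1921/1748.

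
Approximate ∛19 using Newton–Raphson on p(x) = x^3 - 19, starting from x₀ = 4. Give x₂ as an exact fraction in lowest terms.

p'(x) = 3x^2.
p(4) = 45, p'(4) = 48, so x₁ = 4 - 45/48 = 49/16.
p(49/16) = 39825/4096, p'(49/16) = 7203/256, so x₂ = (49/16) - (39825/4096)/(7203/256) = 52187/19208.

52187/19208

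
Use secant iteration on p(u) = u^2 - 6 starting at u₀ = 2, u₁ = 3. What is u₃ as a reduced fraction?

p(2) = -2, p(3) = 3. u₂ = 3 - 3·(3 - 2)/(3 - (-2)) = 12/5.
p(3) = 3, p(12/5) = -6/25. u₃ = (12/5) - (-6/25)·((12/5) - 3)/((-6/25) - 3) = 22/9.

22/9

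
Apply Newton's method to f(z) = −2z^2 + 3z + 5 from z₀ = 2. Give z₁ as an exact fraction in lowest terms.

13/5

f'(z) = −4z + 3.
f(2) = 3, f'(2) = −5, so z₁ = 2 − 3/(−5) = 13/5.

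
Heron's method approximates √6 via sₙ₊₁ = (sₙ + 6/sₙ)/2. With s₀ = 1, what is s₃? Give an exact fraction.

10033/4088

s₁ = (1 + 6/1)/2 = 7/2.
s₂ = (7/2 + 6/(7/2))/2 = 73/28.
s₃ = (73/28 + 6/(73/28))/2 = 10033/4088.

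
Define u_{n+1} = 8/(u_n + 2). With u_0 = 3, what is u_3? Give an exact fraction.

36/19

u_1 = 8/(3 + 2) = 8/5.
u_2 = 8/(8/5 + 2) = 20/9.
u_3 = 8/(20/9 + 2) = 36/19.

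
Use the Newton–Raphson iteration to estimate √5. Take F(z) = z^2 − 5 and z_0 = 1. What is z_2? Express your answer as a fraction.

F'(z) = 2z.
F(1) = −4, F'(1) = 2, so z_1 = 1 − (−4)/2 = 3.
F(3) = 4, F'(3) = 6, so z_2 = 3 − 4/6 = 7/3.

7/3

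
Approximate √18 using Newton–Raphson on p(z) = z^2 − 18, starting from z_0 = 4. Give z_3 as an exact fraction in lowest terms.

665857/156944

p'(z) = 2z.
p(4) = −2, p'(4) = 8, so z_1 = 4 − (−2)/8 = 17/4.
p(17/4) = 1/16, p'(17/4) = 17/2, so z_2 = (17/4) − (1/16)/(17/2) = 577/136.
p(577/136) = 1/18496, p'(577/136) = 577/68, so z_3 = (577/136) − (1/18496)/(577/68) = 665857/156944.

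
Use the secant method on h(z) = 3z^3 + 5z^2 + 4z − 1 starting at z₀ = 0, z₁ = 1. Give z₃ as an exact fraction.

h(0) = −1, h(1) = 11. z₂ = 1 − 11·(1 − 0)/(11 − (−1)) = 1/12.
h(1) = 11, h(1/12) = −121/192. z₃ = (1/12) − (−121/192)·((1/12) − 1)/((−121/192) − 11) = 27/203.

27/203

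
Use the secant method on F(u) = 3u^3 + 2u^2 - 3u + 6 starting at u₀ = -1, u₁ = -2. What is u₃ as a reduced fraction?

F(-1) = 8, F(-2) = -4. u₂ = (-2) - (-4)·((-2) - (-1))/((-4) - 8) = -5/3.
F(-2) = -4, F(-5/3) = 8/3. u₃ = (-5/3) - (8/3)·((-5/3) - (-2))/((8/3) - (-4)) = -9/5.

-9/5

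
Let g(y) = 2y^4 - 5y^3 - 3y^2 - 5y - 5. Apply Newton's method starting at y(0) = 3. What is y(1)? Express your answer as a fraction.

97/29

g'(y) = 8y^3 - 15y^2 - 6y - 5.
g(3) = -20, g'(3) = 58, so y(1) = 3 - (-20)/58 = 97/29.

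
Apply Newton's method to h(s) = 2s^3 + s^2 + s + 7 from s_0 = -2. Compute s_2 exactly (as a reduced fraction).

-614/387

h'(s) = 6s^2 + 2s + 1.
h(-2) = -7, h'(-2) = 21, so s_1 = (-2) - (-7)/21 = -5/3.
h(-5/3) = -31/27, h'(-5/3) = 43/3, so s_2 = (-5/3) - (-31/27)/(43/3) = -614/387.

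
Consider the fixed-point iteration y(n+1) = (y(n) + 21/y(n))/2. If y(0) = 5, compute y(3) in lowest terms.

y(1) = (5 + 21/5)/2 = 23/5.
y(2) = (23/5 + 21/(23/5))/2 = 527/115.
y(3) = (527/115 + 21/(527/115))/2 = 277727/60605.

277727/60605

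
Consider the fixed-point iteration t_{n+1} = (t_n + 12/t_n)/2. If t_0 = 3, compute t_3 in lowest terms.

t_1 = (3 + 12/3)/2 = 7/2.
t_2 = (7/2 + 12/(7/2))/2 = 97/28.
t_3 = (97/28 + 12/(97/28))/2 = 18817/5432.

18817/5432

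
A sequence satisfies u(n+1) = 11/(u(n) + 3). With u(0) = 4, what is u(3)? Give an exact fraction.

u(1) = 11/(4 + 3) = 11/7.
u(2) = 11/(11/7 + 3) = 77/32.
u(3) = 11/(77/32 + 3) = 352/173.

352/173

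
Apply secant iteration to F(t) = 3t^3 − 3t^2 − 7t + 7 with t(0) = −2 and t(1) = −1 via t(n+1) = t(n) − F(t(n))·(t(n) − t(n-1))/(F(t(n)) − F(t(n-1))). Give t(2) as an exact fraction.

F(−2) = −15, F(−1) = 8. t(2) = (−1) − 8·((−1) − (−2))/(8 − (−15)) = −31/23.

−31/23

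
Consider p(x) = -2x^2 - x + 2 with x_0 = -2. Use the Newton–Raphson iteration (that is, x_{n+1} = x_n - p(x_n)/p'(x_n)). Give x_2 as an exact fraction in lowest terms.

p'(x) = -4x - 1.
p(-2) = -4, p'(-2) = 7, so x_1 = (-2) - (-4)/7 = -10/7.
p(-10/7) = -32/49, p'(-10/7) = 33/7, so x_2 = (-10/7) - (-32/49)/(33/7) = -298/231.

-298/231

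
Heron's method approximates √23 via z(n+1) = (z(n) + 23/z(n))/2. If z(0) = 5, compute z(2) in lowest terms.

1151/240

z(1) = (5 + 23/5)/2 = 24/5.
z(2) = (24/5 + 23/(24/5))/2 = 1151/240.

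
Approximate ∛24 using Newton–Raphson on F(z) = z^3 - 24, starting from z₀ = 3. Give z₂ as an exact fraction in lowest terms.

13162/4563

F'(z) = 3z^2.
F(3) = 3, F'(3) = 27, so z₁ = 3 - 3/27 = 26/9.
F(26/9) = 80/729, F'(26/9) = 676/27, so z₂ = (26/9) - (80/729)/(676/27) = 13162/4563.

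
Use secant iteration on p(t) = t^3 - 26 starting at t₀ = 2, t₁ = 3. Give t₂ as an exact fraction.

56/19

p(2) = -18, p(3) = 1. t₂ = 3 - 1·(3 - 2)/(1 - (-18)) = 56/19.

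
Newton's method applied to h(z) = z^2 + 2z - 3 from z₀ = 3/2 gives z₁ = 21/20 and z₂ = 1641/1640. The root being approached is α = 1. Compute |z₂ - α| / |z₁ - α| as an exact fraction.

z₁ - α = 21/20 - 1 = 1/20, so |z₁ - α| = 1/20.
z₂ - α = 1641/1640 - 1 = 1/1640, so |z₂ - α| = 1/1640.
Ratio = (1/1640) / (1/20) = 1/82.

1/82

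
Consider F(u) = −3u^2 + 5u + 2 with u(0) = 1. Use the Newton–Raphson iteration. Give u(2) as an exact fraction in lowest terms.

F'(u) = −6u + 5.
F(1) = 4, F'(1) = −1, so u(1) = 1 − 4/(−1) = 5.
F(5) = −48, F'(5) = −25, so u(2) = 5 − (−48)/(−25) = 77/25.

77/25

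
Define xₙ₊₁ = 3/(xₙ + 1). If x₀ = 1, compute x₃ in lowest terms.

x₁ = 3/(1 + 1) = 3/2.
x₂ = 3/(3/2 + 1) = 6/5.
x₃ = 3/(6/5 + 1) = 15/11.

15/11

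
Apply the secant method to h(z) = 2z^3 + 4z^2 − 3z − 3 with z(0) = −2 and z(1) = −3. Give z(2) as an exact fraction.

h(−2) = 3, h(−3) = −12. z(2) = (−3) − (−12)·((−3) − (−2))/((−12) − 3) = −11/5.

−11/5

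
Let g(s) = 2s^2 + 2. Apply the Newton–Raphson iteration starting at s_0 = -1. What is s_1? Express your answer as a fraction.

0

g'(s) = 4s.
g(-1) = 4, g'(-1) = -4, so s_1 = (-1) - 4/(-4) = 0.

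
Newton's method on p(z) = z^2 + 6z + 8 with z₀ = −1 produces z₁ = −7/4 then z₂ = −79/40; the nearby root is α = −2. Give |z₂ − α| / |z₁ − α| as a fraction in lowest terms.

1/10

z₁ − α = −7/4 − (−2) = −7/4 + 2 = 1/4, so |z₁ − α| = 1/4.
z₂ − α = −79/40 − (−2) = −79/40 + 2 = 1/40, so |z₂ − α| = 1/40.
Ratio = (1/40) / (1/4) = 1/10.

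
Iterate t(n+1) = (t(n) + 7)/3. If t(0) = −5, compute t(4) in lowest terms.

275/81

t(1) = ((−5) + 7)/3 = 2/3.
t(2) = ((2/3) + 7)/3 = 23/9.
t(3) = ((23/9) + 7)/3 = 86/27.
t(4) = ((86/27) + 7)/3 = 275/81.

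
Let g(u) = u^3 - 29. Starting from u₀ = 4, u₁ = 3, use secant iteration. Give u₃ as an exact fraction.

g(4) = 35, g(3) = -2. u₂ = 3 - (-2)·(3 - 4)/((-2) - 35) = 113/37.
g(3) = -2, g(113/37) = -26040/50653. u₃ = (113/37) - (-26040/50653)·((113/37) - 3)/((-26040/50653) - (-2)) = 115637/37633.

115637/37633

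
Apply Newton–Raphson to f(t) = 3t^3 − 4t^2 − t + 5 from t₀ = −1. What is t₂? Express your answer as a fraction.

−27565/29512

f'(t) = 9t^2 − 8t − 1.
f(−1) = −1, f'(−1) = 16, so t₁ = (−1) − (−1)/16 = −15/16.
f(−15/16) = −205/4096, f'(−15/16) = 3689/256, so t₂ = (−15/16) − (−205/4096)/(3689/256) = −27565/29512.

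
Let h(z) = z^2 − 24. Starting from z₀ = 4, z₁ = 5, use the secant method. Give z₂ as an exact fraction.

h(4) = −8, h(5) = 1. z₂ = 5 − 1·(5 − 4)/(1 − (−8)) = 44/9.

44/9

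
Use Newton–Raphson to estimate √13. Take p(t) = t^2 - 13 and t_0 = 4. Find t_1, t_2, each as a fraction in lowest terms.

p'(t) = 2t.
p(4) = 3, p'(4) = 8, so t_1 = 4 - 3/8 = 29/8.
p(29/8) = 9/64, p'(29/8) = 29/4, so t_2 = (29/8) - (9/64)/(29/4) = 1673/464.

t_1 = 29/8, t_2 = 1673/464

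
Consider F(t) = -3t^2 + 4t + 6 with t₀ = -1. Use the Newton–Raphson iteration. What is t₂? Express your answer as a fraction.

F'(t) = -6t + 4.
F(-1) = -1, F'(-1) = 10, so t₁ = (-1) - (-1)/10 = -9/10.
F(-9/10) = -3/100, F'(-9/10) = 47/5, so t₂ = (-9/10) - (-3/100)/(47/5) = -843/940.

-843/940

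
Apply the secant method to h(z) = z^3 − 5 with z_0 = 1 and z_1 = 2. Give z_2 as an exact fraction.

h(1) = −4, h(2) = 3. z_2 = 2 − 3·(2 − 1)/(3 − (−4)) = 11/7.

11/7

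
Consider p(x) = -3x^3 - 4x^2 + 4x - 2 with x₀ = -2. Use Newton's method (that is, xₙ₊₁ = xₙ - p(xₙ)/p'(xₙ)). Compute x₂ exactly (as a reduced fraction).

p'(x) = -9x^2 - 8x + 4.
p(-2) = -2, p'(-2) = -16, so x₁ = (-2) - (-2)/(-16) = -17/8.
p(-17/8) = 115/512, p'(-17/8) = -1257/64, so x₂ = (-17/8) - (115/512)/(-1257/64) = -10627/5028.

-10627/5028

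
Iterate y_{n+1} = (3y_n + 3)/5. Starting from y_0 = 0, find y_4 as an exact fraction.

816/625

y_1 = (3·0 + 3)/5 = 3/5.
y_2 = (3·(3/5) + 3)/5 = 24/25.
y_3 = (3·(24/25) + 3)/5 = 147/125.
y_4 = (3·(147/125) + 3)/5 = 816/625.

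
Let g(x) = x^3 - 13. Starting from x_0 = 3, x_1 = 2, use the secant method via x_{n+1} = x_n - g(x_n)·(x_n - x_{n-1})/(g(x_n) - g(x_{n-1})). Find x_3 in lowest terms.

11659/4927

g(3) = 14, g(2) = -5. x_2 = 2 - (-5)·(2 - 3)/((-5) - 14) = 43/19.
g(2) = -5, g(43/19) = -9660/6859. x_3 = (43/19) - (-9660/6859)·((43/19) - 2)/((-9660/6859) - (-5)) = 11659/4927.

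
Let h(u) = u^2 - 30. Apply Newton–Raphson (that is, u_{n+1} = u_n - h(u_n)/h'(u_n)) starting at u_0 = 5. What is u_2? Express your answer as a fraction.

h'(u) = 2u.
h(5) = -5, h'(5) = 10, so u_1 = 5 - (-5)/10 = 11/2.
h(11/2) = 1/4, h'(11/2) = 11, so u_2 = (11/2) - (1/4)/11 = 241/44.

241/44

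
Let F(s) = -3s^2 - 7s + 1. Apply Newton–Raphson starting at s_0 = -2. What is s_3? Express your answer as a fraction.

F'(s) = -6s - 7.
F(-2) = 3, F'(-2) = 5, so s_1 = (-2) - 3/5 = -13/5.
F(-13/5) = -27/25, F'(-13/5) = 43/5, so s_2 = (-13/5) - (-27/25)/(43/5) = -532/215.
F(-532/215) = -2187/46225, F'(-532/215) = 1687/215, so s_3 = (-532/215) - (-2187/46225)/(1687/215) = -895297/362705.

-895297/362705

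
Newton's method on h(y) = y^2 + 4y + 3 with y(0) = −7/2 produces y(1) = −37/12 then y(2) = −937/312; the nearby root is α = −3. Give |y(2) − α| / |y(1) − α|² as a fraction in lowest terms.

y(1) − α = −37/12 − (−3) = −37/12 + 3 = −1/12, so |y(1) − α| = 1/12.
y(2) − α = −937/312 − (−3) = −937/312 + 3 = −1/312, so |y(2) − α| = 1/312.
|y(1) − α|² = 1/144.
Ratio = (1/312) / (1/144) = 6/13.

6/13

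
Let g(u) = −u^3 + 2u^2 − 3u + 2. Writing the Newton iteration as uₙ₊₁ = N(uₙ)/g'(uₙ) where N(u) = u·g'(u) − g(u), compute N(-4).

g'(u) = −3u^2 + 4u − 3.
N(u) = u·g'(u) − g(u) = u·(−3u^2 + 4u − 3) − (−u^3 + 2u^2 − 3u + 2) = −2u^3 + 2u^2 − 2.
N(-4) = 158.

158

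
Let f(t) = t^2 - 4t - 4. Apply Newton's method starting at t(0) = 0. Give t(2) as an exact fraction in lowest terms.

-5/6

f'(t) = 2t - 4.
f(0) = -4, f'(0) = -4, so t(1) = 0 - (-4)/(-4) = -1.
f(-1) = 1, f'(-1) = -6, so t(2) = (-1) - 1/(-6) = -5/6.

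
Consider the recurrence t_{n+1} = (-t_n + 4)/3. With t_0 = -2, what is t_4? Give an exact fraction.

t_1 = (-(-2) + 4)/3 = 2.
t_2 = (-2 + 4)/3 = 2/3.
t_3 = (-(2/3) + 4)/3 = 10/9.
t_4 = (-(10/9) + 4)/3 = 26/27.

26/27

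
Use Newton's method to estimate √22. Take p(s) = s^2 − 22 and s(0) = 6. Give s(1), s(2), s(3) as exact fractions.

p'(s) = 2s.
p(6) = 14, p'(6) = 12, so s(1) = 6 − 14/12 = 29/6.
p(29/6) = 49/36, p'(29/6) = 29/3, so s(2) = (29/6) − (49/36)/(29/3) = 1633/348.
p(1633/348) = 2401/121104, p'(1633/348) = 1633/174, so s(3) = (1633/348) − (2401/121104)/(1633/174) = 5330977/1136568.

s(1) = 29/6, s(2) = 1633/348, s(3) = 5330977/1136568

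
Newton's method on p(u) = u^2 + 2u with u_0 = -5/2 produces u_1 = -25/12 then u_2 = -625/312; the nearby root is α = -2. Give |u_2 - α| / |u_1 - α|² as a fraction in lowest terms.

u_1 - α = -25/12 - (-2) = -25/12 + 2 = -1/12, so |u_1 - α| = 1/12.
u_2 - α = -625/312 - (-2) = -625/312 + 2 = -1/312, so |u_2 - α| = 1/312.
|u_1 - α|² = 1/144.
Ratio = (1/312) / (1/144) = 6/13.

6/13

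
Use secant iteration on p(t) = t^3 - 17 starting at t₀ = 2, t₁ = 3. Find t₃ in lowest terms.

20801/8137

p(2) = -9, p(3) = 10. t₂ = 3 - 10·(3 - 2)/(10 - (-9)) = 47/19.
p(3) = 10, p(47/19) = -12780/6859. t₃ = (47/19) - (-12780/6859)·((47/19) - 3)/((-12780/6859) - 10) = 20801/8137.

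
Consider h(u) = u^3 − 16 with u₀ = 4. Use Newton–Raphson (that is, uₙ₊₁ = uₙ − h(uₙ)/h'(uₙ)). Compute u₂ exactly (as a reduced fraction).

70/27

h'(u) = 3u^2.
h(4) = 48, h'(4) = 48, so u₁ = 4 − 48/48 = 3.
h(3) = 11, h'(3) = 27, so u₂ = 3 − 11/27 = 70/27.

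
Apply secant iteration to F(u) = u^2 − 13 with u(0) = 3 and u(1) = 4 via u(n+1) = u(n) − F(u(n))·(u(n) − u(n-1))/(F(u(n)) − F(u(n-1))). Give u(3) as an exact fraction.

F(3) = −4, F(4) = 3. u(2) = 4 − 3·(4 − 3)/(3 − (−4)) = 25/7.
F(4) = 3, F(25/7) = −12/49. u(3) = (25/7) − (−12/49)·((25/7) − 4)/((−12/49) − 3) = 191/53.

191/53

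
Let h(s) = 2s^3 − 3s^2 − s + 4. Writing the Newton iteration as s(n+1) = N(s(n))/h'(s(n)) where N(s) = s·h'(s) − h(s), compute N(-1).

h'(s) = 6s^2 − 6s − 1.
N(s) = s·h'(s) − h(s) = s·(6s^2 − 6s − 1) − (2s^3 − 3s^2 − s + 4) = 4s^3 − 3s^2 − 4.
N(-1) = −11.

−11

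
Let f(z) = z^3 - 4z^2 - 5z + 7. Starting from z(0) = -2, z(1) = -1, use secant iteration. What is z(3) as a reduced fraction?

f(-2) = -7, f(-1) = 7. z(2) = (-1) - 7·((-1) - (-2))/(7 - (-7)) = -3/2.
f(-1) = 7, f(-3/2) = 17/8. z(3) = (-3/2) - (17/8)·((-3/2) - (-1))/((17/8) - 7) = -67/39.

-67/39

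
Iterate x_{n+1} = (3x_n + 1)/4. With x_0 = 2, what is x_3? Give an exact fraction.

91/64

x_1 = (3·2 + 1)/4 = 7/4.
x_2 = (3·(7/4) + 1)/4 = 25/16.
x_3 = (3·(25/16) + 1)/4 = 91/64.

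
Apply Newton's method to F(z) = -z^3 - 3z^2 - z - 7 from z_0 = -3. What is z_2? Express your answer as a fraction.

F'(z) = -3z^2 - 6z - 1.
F(-3) = -4, F'(-3) = -10, so z_1 = (-3) - (-4)/(-10) = -17/5.
F(-17/5) = 128/125, F'(-17/5) = -382/25, so z_2 = (-17/5) - (128/125)/(-382/25) = -3183/955.

-3183/955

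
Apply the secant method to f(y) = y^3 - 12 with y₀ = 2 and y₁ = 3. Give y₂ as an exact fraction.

42/19

f(2) = -4, f(3) = 15. y₂ = 3 - 15·(3 - 2)/(15 - (-4)) = 42/19.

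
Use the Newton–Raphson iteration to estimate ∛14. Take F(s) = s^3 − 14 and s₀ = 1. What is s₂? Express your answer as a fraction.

4285/1152

F'(s) = 3s^2.
F(1) = −13, F'(1) = 3, so s₁ = 1 − (−13)/3 = 16/3.
F(16/3) = 3718/27, F'(16/3) = 256/3, so s₂ = (16/3) − (3718/27)/(256/3) = 4285/1152.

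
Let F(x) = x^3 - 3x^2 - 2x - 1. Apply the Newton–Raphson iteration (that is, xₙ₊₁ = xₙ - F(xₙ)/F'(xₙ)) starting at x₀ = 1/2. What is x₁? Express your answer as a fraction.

F'(x) = 3x^2 - 6x - 2.
F(1/2) = -21/8, F'(1/2) = -17/4, so x₁ = (1/2) - (-21/8)/(-17/4) = -2/17.

-2/17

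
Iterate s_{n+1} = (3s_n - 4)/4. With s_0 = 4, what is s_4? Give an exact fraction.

s_1 = (3·4 - 4)/4 = 2.
s_2 = (3·2 - 4)/4 = 1/2.
s_3 = (3·(1/2) - 4)/4 = -5/8.
s_4 = (3·(-5/8) - 4)/4 = -47/32.

-47/32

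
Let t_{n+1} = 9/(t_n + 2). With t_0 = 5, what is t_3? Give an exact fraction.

207/109

t_1 = 9/(5 + 2) = 9/7.
t_2 = 9/(9/7 + 2) = 63/23.
t_3 = 9/(63/23 + 2) = 207/109.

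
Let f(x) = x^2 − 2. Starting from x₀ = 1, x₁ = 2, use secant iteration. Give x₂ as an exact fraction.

f(1) = −1, f(2) = 2. x₂ = 2 − 2·(2 − 1)/(2 − (−1)) = 4/3.

4/3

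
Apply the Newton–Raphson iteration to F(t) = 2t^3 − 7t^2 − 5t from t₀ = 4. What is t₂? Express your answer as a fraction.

F'(t) = 6t^2 − 14t − 5.
F(4) = −4, F'(4) = 35, so t₁ = 4 − (−4)/35 = 144/35.
F(144/35) = 9648/42875, F'(144/35) = 47731/1225, so t₂ = (144/35) − (9648/42875)/(47731/1225) = 6863616/1670585.

6863616/1670585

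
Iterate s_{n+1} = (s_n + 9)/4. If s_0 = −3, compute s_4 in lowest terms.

s_1 = ((−3) + 9)/4 = 3/2.
s_2 = ((3/2) + 9)/4 = 21/8.
s_3 = ((21/8) + 9)/4 = 93/32.
s_4 = ((93/32) + 9)/4 = 381/128.

381/128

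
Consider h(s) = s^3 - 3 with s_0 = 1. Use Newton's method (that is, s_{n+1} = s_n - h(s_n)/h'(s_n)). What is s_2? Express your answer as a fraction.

h'(s) = 3s^2.
h(1) = -2, h'(1) = 3, so s_1 = 1 - (-2)/3 = 5/3.
h(5/3) = 44/27, h'(5/3) = 25/3, so s_2 = (5/3) - (44/27)/(25/3) = 331/225.

331/225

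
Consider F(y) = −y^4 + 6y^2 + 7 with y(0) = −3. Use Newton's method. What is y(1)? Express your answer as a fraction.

F'(y) = −4y^3 + 12y.
F(−3) = −20, F'(−3) = 72, so y(1) = (−3) − (−20)/72 = −49/18.

−49/18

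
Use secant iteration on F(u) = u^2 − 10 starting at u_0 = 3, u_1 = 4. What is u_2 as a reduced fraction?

F(3) = −1, F(4) = 6. u_2 = 4 − 6·(4 − 3)/(6 − (−1)) = 22/7.

22/7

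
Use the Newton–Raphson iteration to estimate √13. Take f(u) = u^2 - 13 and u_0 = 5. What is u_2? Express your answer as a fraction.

343/95

f'(u) = 2u.
f(5) = 12, f'(5) = 10, so u_1 = 5 - 12/10 = 19/5.
f(19/5) = 36/25, f'(19/5) = 38/5, so u_2 = (19/5) - (36/25)/(38/5) = 343/95.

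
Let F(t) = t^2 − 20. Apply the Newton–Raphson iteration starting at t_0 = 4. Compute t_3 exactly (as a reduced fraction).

51841/11592

F'(t) = 2t.
F(4) = −4, F'(4) = 8, so t_1 = 4 − (−4)/8 = 9/2.
F(9/2) = 1/4, F'(9/2) = 9, so t_2 = (9/2) − (1/4)/9 = 161/36.
F(161/36) = 1/1296, F'(161/36) = 161/18, so t_3 = (161/36) − (1/1296)/(161/18) = 51841/11592.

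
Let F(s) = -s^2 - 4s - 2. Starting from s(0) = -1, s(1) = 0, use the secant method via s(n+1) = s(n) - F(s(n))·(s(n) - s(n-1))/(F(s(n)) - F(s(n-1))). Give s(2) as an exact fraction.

-2/3

F(-1) = 1, F(0) = -2. s(2) = 0 - (-2)·(0 - (-1))/((-2) - 1) = -2/3.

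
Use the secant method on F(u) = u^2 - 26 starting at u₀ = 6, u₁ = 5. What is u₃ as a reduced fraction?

F(6) = 10, F(5) = -1. u₂ = 5 - (-1)·(5 - 6)/((-1) - 10) = 56/11.
F(5) = -1, F(56/11) = -10/121. u₃ = (56/11) - (-10/121)·((56/11) - 5)/((-10/121) - (-1)) = 566/111.

566/111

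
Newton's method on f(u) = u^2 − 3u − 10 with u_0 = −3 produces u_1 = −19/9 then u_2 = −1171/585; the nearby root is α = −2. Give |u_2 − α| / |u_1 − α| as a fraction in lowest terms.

1/65

u_1 − α = −19/9 − (−2) = −19/9 + 2 = −1/9, so |u_1 − α| = 1/9.
u_2 − α = −1171/585 − (−2) = −1171/585 + 2 = −1/585, so |u_2 − α| = 1/585.
Ratio = (1/585) / (1/9) = 1/65.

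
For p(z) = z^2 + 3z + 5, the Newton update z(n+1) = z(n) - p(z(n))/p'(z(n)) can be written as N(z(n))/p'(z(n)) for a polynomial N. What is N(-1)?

-4

p'(z) = 2z + 3.
N(z) = z·p'(z) - p(z) = z·(2z + 3) - (z^2 + 3z + 5) = z^2 - 5.
N(-1) = -4.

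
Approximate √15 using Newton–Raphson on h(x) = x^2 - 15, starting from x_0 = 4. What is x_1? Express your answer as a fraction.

h'(x) = 2x.
h(4) = 1, h'(4) = 8, so x_1 = 4 - 1/8 = 31/8.

31/8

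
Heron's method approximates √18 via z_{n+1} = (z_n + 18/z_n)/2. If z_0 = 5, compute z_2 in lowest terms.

3649/860

z_1 = (5 + 18/5)/2 = 43/10.
z_2 = (43/10 + 18/(43/10))/2 = 3649/860.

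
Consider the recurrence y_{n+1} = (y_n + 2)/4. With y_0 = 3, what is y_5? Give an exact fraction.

y_1 = (3 + 2)/4 = 5/4.
y_2 = ((5/4) + 2)/4 = 13/16.
y_3 = ((13/16) + 2)/4 = 45/64.
y_4 = ((45/64) + 2)/4 = 173/256.
y_5 = ((173/256) + 2)/4 = 685/1024.

685/1024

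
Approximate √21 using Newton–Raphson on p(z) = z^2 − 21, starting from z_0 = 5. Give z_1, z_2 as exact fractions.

p'(z) = 2z.
p(5) = 4, p'(5) = 10, so z_1 = 5 − 4/10 = 23/5.
p(23/5) = 4/25, p'(23/5) = 46/5, so z_2 = (23/5) − (4/25)/(46/5) = 527/115.

z_1 = 23/5, z_2 = 527/115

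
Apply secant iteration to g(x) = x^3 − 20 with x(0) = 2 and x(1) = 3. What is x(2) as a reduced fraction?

50/19

g(2) = −12, g(3) = 7. x(2) = 3 − 7·(3 − 2)/(7 − (−12)) = 50/19.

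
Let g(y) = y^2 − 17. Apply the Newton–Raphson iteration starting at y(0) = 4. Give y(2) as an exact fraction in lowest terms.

2177/528

g'(y) = 2y.
g(4) = −1, g'(4) = 8, so y(1) = 4 − (−1)/8 = 33/8.
g(33/8) = 1/64, g'(33/8) = 33/4, so y(2) = (33/8) − (1/64)/(33/4) = 2177/528.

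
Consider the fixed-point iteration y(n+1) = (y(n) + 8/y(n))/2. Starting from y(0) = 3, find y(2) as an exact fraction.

y(1) = (3 + 8/3)/2 = 17/6.
y(2) = (17/6 + 8/(17/6))/2 = 577/204.

577/204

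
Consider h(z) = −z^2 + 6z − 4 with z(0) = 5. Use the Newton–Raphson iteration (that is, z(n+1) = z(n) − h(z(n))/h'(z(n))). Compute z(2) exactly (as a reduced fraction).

377/72

h'(z) = −2z + 6.
h(5) = 1, h'(5) = −4, so z(1) = 5 − 1/(−4) = 21/4.
h(21/4) = −1/16, h'(21/4) = −9/2, so z(2) = (21/4) − (−1/16)/(−9/2) = 377/72.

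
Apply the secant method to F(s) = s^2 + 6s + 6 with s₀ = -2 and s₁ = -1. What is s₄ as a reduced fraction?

-71/56

F(-2) = -2, F(-1) = 1. s₂ = (-1) - 1·((-1) - (-2))/(1 - (-2)) = -4/3.
F(-1) = 1, F(-4/3) = -2/9. s₃ = (-4/3) - (-2/9)·((-4/3) - (-1))/((-2/9) - 1) = -14/11.
F(-4/3) = -2/9, F(-14/11) = -2/121. s₄ = (-14/11) - (-2/121)·((-14/11) - (-4/3))/((-2/121) - (-2/9)) = -71/56.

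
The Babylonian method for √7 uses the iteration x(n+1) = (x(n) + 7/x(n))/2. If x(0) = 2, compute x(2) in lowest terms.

x(1) = (2 + 7/2)/2 = 11/4.
x(2) = (11/4 + 7/(11/4))/2 = 233/88.

233/88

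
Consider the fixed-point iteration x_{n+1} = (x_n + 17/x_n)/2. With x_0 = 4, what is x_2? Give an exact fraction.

2177/528

x_1 = (4 + 17/4)/2 = 33/8.
x_2 = (33/8 + 17/(33/8))/2 = 2177/528.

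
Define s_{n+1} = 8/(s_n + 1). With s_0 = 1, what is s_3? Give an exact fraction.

40/13

s_1 = 8/(1 + 1) = 4.
s_2 = 8/(4 + 1) = 8/5.
s_3 = 8/(8/5 + 1) = 40/13.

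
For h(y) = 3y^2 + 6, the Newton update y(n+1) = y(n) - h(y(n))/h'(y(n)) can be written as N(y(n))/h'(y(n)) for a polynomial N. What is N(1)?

-3

h'(y) = 6y.
N(y) = y·h'(y) - h(y) = y·(6y) - (3y^2 + 6) = 3y^2 - 6.
N(1) = -3.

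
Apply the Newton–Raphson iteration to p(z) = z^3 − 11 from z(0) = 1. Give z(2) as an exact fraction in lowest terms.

p'(z) = 3z^2.
p(1) = −10, p'(1) = 3, so z(1) = 1 − (−10)/3 = 13/3.
p(13/3) = 1900/27, p'(13/3) = 169/3, so z(2) = (13/3) − (1900/27)/(169/3) = 4691/1521.

4691/1521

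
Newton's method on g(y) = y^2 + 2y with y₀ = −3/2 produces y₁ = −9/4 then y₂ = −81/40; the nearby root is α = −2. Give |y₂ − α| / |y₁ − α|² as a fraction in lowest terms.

2/5

y₁ − α = −9/4 − (−2) = −9/4 + 2 = −1/4, so |y₁ − α| = 1/4.
y₂ − α = −81/40 − (−2) = −81/40 + 2 = −1/40, so |y₂ − α| = 1/40.
|y₁ − α|² = 1/16.
Ratio = (1/40) / (1/16) = 2/5.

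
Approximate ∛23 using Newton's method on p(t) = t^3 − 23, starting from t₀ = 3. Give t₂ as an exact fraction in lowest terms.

p'(t) = 3t^2.
p(3) = 4, p'(3) = 27, so t₁ = 3 − 4/27 = 77/27.
p(77/27) = 3824/19683, p'(77/27) = 5929/243, so t₂ = (77/27) − (3824/19683)/(5929/243) = 1365775/480249.

1365775/480249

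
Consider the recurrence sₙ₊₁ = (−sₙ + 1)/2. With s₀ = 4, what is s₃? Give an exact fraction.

s₁ = (−4 + 1)/2 = −3/2.
s₂ = (−(−3/2) + 1)/2 = 5/4.
s₃ = (−(5/4) + 1)/2 = −1/8.

−1/8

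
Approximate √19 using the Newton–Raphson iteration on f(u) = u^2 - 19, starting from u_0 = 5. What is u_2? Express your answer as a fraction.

f'(u) = 2u.
f(5) = 6, f'(5) = 10, so u_1 = 5 - 6/10 = 22/5.
f(22/5) = 9/25, f'(22/5) = 44/5, so u_2 = (22/5) - (9/25)/(44/5) = 959/220.

959/220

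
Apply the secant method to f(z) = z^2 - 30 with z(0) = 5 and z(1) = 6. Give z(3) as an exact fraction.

115/21

f(5) = -5, f(6) = 6. z(2) = 6 - 6·(6 - 5)/(6 - (-5)) = 60/11.
f(6) = 6, f(60/11) = -30/121. z(3) = (60/11) - (-30/121)·((60/11) - 6)/((-30/121) - 6) = 115/21.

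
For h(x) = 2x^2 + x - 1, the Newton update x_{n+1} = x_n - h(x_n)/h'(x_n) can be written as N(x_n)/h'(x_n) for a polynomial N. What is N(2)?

h'(x) = 4x + 1.
N(x) = x·h'(x) - h(x) = x·(4x + 1) - (2x^2 + x - 1) = 2x^2 + 1.
N(2) = 9.

9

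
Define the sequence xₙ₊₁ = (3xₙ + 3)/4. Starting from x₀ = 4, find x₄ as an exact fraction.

849/256

x₁ = (3·4 + 3)/4 = 15/4.
x₂ = (3·(15/4) + 3)/4 = 57/16.
x₃ = (3·(57/16) + 3)/4 = 219/64.
x₄ = (3·(219/64) + 3)/4 = 849/256.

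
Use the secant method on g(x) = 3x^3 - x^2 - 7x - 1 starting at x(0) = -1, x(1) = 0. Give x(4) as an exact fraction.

-471/3218

g(-1) = 2, g(0) = -1. x(2) = 0 - (-1)·(0 - (-1))/((-1) - 2) = -1/3.
g(0) = -1, g(-1/3) = 10/9. x(3) = (-1/3) - (10/9)·((-1/3) - 0)/((10/9) - (-1)) = -3/19.
g(-1/3) = 10/9, g(-3/19) = 470/6859. x(4) = (-3/19) - (470/6859)·((-3/19) - (-1/3))/((470/6859) - (10/9)) = -471/3218.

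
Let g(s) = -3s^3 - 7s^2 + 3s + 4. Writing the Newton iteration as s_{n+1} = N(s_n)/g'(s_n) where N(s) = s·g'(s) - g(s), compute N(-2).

g'(s) = -9s^2 - 14s + 3.
N(s) = s·g'(s) - g(s) = s·(-9s^2 - 14s + 3) - (-3s^3 - 7s^2 + 3s + 4) = -6s^3 - 7s^2 - 4.
N(-2) = 16.

16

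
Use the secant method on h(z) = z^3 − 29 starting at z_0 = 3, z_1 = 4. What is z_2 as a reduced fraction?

h(3) = −2, h(4) = 35. z_2 = 4 − 35·(4 − 3)/(35 − (−2)) = 113/37.

113/37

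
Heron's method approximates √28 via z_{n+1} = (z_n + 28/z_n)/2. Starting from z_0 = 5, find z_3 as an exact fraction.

z_1 = (5 + 28/5)/2 = 53/10.
z_2 = (53/10 + 28/(53/10))/2 = 5609/1060.
z_3 = (5609/1060 + 28/(5609/1060))/2 = 62921681/11891080.

62921681/11891080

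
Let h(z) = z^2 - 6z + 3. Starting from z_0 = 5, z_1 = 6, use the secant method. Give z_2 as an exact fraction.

27/5

h(5) = -2, h(6) = 3. z_2 = 6 - 3·(6 - 5)/(3 - (-2)) = 27/5.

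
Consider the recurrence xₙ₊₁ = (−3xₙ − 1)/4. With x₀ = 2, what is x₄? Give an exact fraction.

x₁ = (−3·2 − 1)/4 = −7/4.
x₂ = (−3·(−7/4) − 1)/4 = 17/16.
x₃ = (−3·(17/16) − 1)/4 = −67/64.
x₄ = (−3·(−67/64) − 1)/4 = 137/256.

137/256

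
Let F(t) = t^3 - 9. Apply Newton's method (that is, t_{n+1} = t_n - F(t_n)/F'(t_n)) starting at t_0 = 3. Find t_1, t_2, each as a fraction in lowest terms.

F'(t) = 3t^2.
F(3) = 18, F'(3) = 27, so t_1 = 3 - 18/27 = 7/3.
F(7/3) = 100/27, F'(7/3) = 49/3, so t_2 = (7/3) - (100/27)/(49/3) = 929/441.

t_1 = 7/3, t_2 = 929/441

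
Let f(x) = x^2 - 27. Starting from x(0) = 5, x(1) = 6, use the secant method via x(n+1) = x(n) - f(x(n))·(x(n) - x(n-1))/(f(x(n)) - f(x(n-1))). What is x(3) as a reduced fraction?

f(5) = -2, f(6) = 9. x(2) = 6 - 9·(6 - 5)/(9 - (-2)) = 57/11.
f(6) = 9, f(57/11) = -18/121. x(3) = (57/11) - (-18/121)·((57/11) - 6)/((-18/121) - 9) = 213/41.

213/41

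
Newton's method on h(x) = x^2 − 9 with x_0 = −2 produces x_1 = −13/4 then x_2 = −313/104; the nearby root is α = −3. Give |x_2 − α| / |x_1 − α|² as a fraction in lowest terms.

2/13

x_1 − α = −13/4 − (−3) = −13/4 + 3 = −1/4, so |x_1 − α| = 1/4.
x_2 − α = −313/104 − (−3) = −313/104 + 3 = −1/104, so |x_2 − α| = 1/104.
|x_1 − α|² = 1/16.
Ratio = (1/104) / (1/16) = 2/13.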